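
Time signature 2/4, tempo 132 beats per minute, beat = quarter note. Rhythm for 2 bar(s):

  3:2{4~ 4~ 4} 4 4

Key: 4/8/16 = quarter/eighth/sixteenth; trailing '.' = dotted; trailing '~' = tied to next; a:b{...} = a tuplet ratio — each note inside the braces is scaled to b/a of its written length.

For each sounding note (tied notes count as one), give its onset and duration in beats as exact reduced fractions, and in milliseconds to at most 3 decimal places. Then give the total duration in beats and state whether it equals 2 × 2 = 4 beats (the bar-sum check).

1) 0.0ms=0b +909.091ms=2b
2) 909.091ms=2b +454.545ms=1b
3) 1363.636ms=3b +454.545ms=1b
Σ=4b of 4 (132bpm 2/4) — PASS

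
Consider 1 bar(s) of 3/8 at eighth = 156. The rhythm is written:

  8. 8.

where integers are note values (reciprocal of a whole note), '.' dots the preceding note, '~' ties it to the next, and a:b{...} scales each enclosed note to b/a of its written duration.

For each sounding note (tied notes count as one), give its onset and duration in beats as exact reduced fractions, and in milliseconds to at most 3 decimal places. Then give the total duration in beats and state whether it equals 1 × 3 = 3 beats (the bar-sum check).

1) 0.0ms=0b +576.923ms=3/2b
2) 576.923ms=3/2b +576.923ms=3/2b
Σ=3b of 3 (156bpm 3/8) — PASS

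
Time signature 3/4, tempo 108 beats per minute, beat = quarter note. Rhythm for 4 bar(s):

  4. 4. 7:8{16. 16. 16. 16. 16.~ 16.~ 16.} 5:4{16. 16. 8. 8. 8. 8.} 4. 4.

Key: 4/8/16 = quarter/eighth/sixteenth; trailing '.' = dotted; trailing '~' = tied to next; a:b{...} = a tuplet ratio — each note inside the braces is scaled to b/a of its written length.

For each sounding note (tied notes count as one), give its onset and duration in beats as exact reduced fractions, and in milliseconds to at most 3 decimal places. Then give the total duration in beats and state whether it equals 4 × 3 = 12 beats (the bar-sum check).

1) 0.0ms=0b +833.333ms=3/2b
2) 833.333ms=3/2b +833.333ms=3/2b
3) 1666.667ms=3b +238.095ms=3/7b
4) 1904.762ms=24/7b +238.095ms=3/7b
5) 2142.857ms=27/7b +238.095ms=3/7b
6) 2380.952ms=30/7b +238.095ms=3/7b
7) 2619.048ms=33/7b +714.286ms=9/7b
8) 3333.333ms=6b +166.667ms=3/10b
9) 3500.0ms=63/10b +166.667ms=3/10b
10) 3666.667ms=33/5b +333.333ms=3/5b
11) 4000.0ms=36/5b +333.333ms=3/5b
12) 4333.333ms=39/5b +333.333ms=3/5b
13) 4666.667ms=42/5b +333.333ms=3/5b
14) 5000.0ms=9b +833.333ms=3/2b
15) 5833.333ms=21/2b +833.333ms=3/2b
Σ=12b of 12 (108bpm 3/4) — PASS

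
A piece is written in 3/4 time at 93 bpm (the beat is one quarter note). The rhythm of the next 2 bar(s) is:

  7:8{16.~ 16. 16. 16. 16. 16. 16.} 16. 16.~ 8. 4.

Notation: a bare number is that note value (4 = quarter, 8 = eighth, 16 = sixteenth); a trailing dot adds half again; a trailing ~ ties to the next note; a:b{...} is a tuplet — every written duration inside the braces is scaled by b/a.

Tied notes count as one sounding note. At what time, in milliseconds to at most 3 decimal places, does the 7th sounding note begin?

1. 0.0ms @ 0 + 552.995ms (6/7)
2. 552.995ms @ 6/7 + 276.498ms (3/7)
3. 829.493ms @ 9/7 + 276.498ms (3/7)
4. 1105.991ms @ 12/7 + 276.498ms (3/7)
5. 1382.488ms @ 15/7 + 276.498ms (3/7)
6. 1658.986ms @ 18/7 + 276.498ms (3/7)
7. 1935.484ms @ 3 + 241.935ms (3/8)
8. 2177.419ms @ 27/8 + 725.806ms (9/8)
9. 2903.226ms @ 9/2 + 967.742ms (3/2)

note 7 onset = 3b = 1935.484ms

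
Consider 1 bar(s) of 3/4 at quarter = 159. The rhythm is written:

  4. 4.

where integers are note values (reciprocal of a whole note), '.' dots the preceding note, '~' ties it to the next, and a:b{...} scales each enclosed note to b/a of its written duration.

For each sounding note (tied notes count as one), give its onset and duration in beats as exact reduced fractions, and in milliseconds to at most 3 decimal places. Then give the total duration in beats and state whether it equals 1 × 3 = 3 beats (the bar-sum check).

1) 0.0ms=0b +566.038ms=3/2b
2) 566.038ms=3/2b +566.038ms=3/2b
Σ=3b of 3 (159bpm 3/4) — PASS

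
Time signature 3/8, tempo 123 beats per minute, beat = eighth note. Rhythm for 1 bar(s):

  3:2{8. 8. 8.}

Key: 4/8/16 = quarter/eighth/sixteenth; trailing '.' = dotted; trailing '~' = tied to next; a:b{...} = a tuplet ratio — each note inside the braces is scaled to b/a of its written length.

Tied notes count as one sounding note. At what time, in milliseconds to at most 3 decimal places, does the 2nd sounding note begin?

note 2 onset = 1b = 487.805ms

1. 0.0ms @ 0 + 487.805ms (1)
2. 487.805ms @ 1 + 487.805ms (1)
3. 975.61ms @ 2 + 487.805ms (1)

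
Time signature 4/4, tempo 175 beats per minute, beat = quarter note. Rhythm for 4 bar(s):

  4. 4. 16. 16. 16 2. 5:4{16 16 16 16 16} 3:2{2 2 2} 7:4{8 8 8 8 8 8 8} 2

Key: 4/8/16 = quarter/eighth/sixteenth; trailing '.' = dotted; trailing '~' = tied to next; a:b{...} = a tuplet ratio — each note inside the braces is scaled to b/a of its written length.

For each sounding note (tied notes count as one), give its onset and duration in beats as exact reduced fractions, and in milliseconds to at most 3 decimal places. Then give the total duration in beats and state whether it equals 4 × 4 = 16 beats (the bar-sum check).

1) 0.0ms=0b +514.286ms=3/2b
2) 514.286ms=3/2b +514.286ms=3/2b
3) 1028.571ms=3b +128.571ms=3/8b
4) 1157.143ms=27/8b +128.571ms=3/8b
5) 1285.714ms=15/4b +85.714ms=1/4b
6) 1371.429ms=4b +1028.571ms=3b
7) 2400.0ms=7b +68.571ms=1/5b
8) 2468.571ms=36/5b +68.571ms=1/5b
9) 2537.143ms=37/5b +68.571ms=1/5b
10) 2605.714ms=38/5b +68.571ms=1/5b
11) 2674.286ms=39/5b +68.571ms=1/5b
12) 2742.857ms=8b +457.143ms=4/3b
13) 3200.0ms=28/3b +457.143ms=4/3b
14) 3657.143ms=32/3b +457.143ms=4/3b
15) 4114.286ms=12b +97.959ms=2/7b
16) 4212.245ms=86/7b +97.959ms=2/7b
17) 4310.204ms=88/7b +97.959ms=2/7b
18) 4408.163ms=90/7b +97.959ms=2/7b
19) 4506.122ms=92/7b +97.959ms=2/7b
20) 4604.082ms=94/7b +97.959ms=2/7b
21) 4702.041ms=96/7b +97.959ms=2/7b
22) 4800.0ms=14b +685.714ms=2b
Σ=16b of 16 (175bpm 4/4) — PASS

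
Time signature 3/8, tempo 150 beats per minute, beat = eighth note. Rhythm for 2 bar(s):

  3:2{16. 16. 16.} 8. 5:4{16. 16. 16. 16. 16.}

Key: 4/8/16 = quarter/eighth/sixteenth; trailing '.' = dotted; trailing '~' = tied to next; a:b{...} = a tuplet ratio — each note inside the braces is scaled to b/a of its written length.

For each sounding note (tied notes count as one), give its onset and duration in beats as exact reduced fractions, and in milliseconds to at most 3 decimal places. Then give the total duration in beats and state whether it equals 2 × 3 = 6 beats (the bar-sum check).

1) 0.0ms=0b +200.0ms=1/2b
2) 200.0ms=1/2b +200.0ms=1/2b
3) 400.0ms=1b +200.0ms=1/2b
4) 600.0ms=3/2b +600.0ms=3/2b
5) 1200.0ms=3b +240.0ms=3/5b
6) 1440.0ms=18/5b +240.0ms=3/5b
7) 1680.0ms=21/5b +240.0ms=3/5b
8) 1920.0ms=24/5b +240.0ms=3/5b
9) 2160.0ms=27/5b +240.0ms=3/5b
Σ=6b of 6 (150bpm 3/8) — PASS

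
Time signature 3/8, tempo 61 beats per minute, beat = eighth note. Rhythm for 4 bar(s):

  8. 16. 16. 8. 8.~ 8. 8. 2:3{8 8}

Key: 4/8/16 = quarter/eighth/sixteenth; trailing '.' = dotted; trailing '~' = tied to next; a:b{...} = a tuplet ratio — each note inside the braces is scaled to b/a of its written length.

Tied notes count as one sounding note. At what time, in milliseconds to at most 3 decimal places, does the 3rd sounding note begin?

1. 0.0ms @ 0 + 1475.41ms (3/2)
2. 1475.41ms @ 3/2 + 737.705ms (3/4)
3. 2213.115ms @ 9/4 + 737.705ms (3/4)
4. 2950.82ms @ 3 + 1475.41ms (3/2)
5. 4426.23ms @ 9/2 + 2950.82ms (3)
6. 7377.049ms @ 15/2 + 1475.41ms (3/2)
7. 8852.459ms @ 9 + 1475.41ms (3/2)
8. 10327.869ms @ 21/2 + 1475.41ms (3/2)

note 3 onset = 9/4b = 2213.115ms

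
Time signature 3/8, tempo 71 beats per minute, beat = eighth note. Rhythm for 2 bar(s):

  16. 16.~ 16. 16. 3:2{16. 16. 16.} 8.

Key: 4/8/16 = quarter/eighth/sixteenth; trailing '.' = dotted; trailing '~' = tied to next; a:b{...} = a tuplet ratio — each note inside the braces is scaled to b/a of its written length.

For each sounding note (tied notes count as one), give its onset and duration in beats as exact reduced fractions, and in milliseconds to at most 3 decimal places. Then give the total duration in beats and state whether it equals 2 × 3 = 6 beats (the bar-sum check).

1) 0.0ms=0b +633.803ms=3/4b
2) 633.803ms=3/4b +1267.606ms=3/2b
3) 1901.408ms=9/4b +633.803ms=3/4b
4) 2535.211ms=3b +422.535ms=1/2b
5) 2957.746ms=7/2b +422.535ms=1/2b
6) 3380.282ms=4b +422.535ms=1/2b
7) 3802.817ms=9/2b +1267.606ms=3/2b
Σ=6b of 6 (71bpm 3/8) — PASS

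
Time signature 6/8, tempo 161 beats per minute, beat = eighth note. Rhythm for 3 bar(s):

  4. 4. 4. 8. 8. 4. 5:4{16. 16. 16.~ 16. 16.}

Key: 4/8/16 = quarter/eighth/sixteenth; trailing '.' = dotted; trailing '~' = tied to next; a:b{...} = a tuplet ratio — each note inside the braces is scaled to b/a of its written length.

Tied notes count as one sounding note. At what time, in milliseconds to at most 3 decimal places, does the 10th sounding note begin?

1. 0.0ms @ 0 + 1118.012ms (3)
2. 1118.012ms @ 3 + 1118.012ms (3)
3. 2236.025ms @ 6 + 1118.012ms (3)
4. 3354.037ms @ 9 + 559.006ms (3/2)
5. 3913.043ms @ 21/2 + 559.006ms (3/2)
6. 4472.05ms @ 12 + 1118.012ms (3)
7. 5590.062ms @ 15 + 223.602ms (3/5)
8. 5813.665ms @ 78/5 + 223.602ms (3/5)
9. 6037.267ms @ 81/5 + 447.205ms (6/5)
10. 6484.472ms @ 87/5 + 223.602ms (3/5)

note 10 onset = 87/5b = 6484.472ms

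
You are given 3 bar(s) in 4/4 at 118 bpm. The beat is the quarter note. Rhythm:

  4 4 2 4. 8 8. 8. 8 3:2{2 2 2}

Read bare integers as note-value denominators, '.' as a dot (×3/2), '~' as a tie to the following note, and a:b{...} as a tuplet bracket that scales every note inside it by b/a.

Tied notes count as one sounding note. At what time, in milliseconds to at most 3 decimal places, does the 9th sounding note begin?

note 9 onset = 8b = 4067.797ms

1. 0.0ms @ 0 + 508.475ms (1)
2. 508.475ms @ 1 + 508.475ms (1)
3. 1016.949ms @ 2 + 1016.949ms (2)
4. 2033.898ms @ 4 + 762.712ms (3/2)
5. 2796.61ms @ 11/2 + 254.237ms (1/2)
6. 3050.847ms @ 6 + 381.356ms (3/4)
7. 3432.203ms @ 27/4 + 381.356ms (3/4)
8. 3813.559ms @ 15/2 + 254.237ms (1/2)
9. 4067.797ms @ 8 + 677.966ms (4/3)
10. 4745.763ms @ 28/3 + 677.966ms (4/3)
11. 5423.729ms @ 32/3 + 677.966ms (4/3)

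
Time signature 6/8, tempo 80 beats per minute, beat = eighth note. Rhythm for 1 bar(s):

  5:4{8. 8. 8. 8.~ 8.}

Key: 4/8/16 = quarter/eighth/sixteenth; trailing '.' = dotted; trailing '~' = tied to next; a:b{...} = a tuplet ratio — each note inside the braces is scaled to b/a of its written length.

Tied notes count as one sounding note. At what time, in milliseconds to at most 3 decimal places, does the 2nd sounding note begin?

note 2 onset = 6/5b = 900.0ms

1. 0.0ms @ 0 + 900.0ms (6/5)
2. 900.0ms @ 6/5 + 900.0ms (6/5)
3. 1800.0ms @ 12/5 + 900.0ms (6/5)
4. 2700.0ms @ 18/5 + 1800.0ms (12/5)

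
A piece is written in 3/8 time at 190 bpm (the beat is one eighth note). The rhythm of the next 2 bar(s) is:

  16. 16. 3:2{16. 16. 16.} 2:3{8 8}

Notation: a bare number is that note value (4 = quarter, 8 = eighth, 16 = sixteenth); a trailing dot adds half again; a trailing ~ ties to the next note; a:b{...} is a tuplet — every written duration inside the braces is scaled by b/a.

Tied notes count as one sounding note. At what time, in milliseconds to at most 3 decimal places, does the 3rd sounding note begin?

note 3 onset = 3/2b = 473.684ms

1. 0.0ms @ 0 + 236.842ms (3/4)
2. 236.842ms @ 3/4 + 236.842ms (3/4)
3. 473.684ms @ 3/2 + 157.895ms (1/2)
4. 631.579ms @ 2 + 157.895ms (1/2)
5. 789.474ms @ 5/2 + 157.895ms (1/2)
6. 947.368ms @ 3 + 473.684ms (3/2)
7. 1421.053ms @ 9/2 + 473.684ms (3/2)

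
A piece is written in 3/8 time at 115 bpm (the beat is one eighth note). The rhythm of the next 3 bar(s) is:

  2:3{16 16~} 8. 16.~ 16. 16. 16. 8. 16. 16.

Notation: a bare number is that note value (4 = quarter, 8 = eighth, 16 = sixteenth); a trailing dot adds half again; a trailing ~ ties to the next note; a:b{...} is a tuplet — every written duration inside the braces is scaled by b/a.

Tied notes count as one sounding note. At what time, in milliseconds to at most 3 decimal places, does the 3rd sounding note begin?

note 3 onset = 3b = 1565.217ms

1. 0.0ms @ 0 + 391.304ms (3/4)
2. 391.304ms @ 3/4 + 1173.913ms (9/4)
3. 1565.217ms @ 3 + 782.609ms (3/2)
4. 2347.826ms @ 9/2 + 391.304ms (3/4)
5. 2739.13ms @ 21/4 + 391.304ms (3/4)
6. 3130.435ms @ 6 + 782.609ms (3/2)
7. 3913.043ms @ 15/2 + 391.304ms (3/4)
8. 4304.348ms @ 33/4 + 391.304ms (3/4)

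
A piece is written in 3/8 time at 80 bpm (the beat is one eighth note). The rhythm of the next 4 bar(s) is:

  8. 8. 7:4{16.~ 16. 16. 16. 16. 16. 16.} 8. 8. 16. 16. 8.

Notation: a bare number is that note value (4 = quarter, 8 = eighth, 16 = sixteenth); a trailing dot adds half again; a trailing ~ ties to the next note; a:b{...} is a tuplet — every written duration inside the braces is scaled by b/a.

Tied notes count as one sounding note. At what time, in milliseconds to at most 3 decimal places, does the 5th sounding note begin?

note 5 onset = 30/7b = 3214.286ms

1. 0.0ms @ 0 + 1125.0ms (3/2)
2. 1125.0ms @ 3/2 + 1125.0ms (3/2)
3. 2250.0ms @ 3 + 642.857ms (6/7)
4. 2892.857ms @ 27/7 + 321.429ms (3/7)
5. 3214.286ms @ 30/7 + 321.429ms (3/7)
6. 3535.714ms @ 33/7 + 321.429ms (3/7)
7. 3857.143ms @ 36/7 + 321.429ms (3/7)
8. 4178.571ms @ 39/7 + 321.429ms (3/7)
9. 4500.0ms @ 6 + 1125.0ms (3/2)
10. 5625.0ms @ 15/2 + 1125.0ms (3/2)
11. 6750.0ms @ 9 + 562.5ms (3/4)
12. 7312.5ms @ 39/4 + 562.5ms (3/4)
13. 7875.0ms @ 21/2 + 1125.0ms (3/2)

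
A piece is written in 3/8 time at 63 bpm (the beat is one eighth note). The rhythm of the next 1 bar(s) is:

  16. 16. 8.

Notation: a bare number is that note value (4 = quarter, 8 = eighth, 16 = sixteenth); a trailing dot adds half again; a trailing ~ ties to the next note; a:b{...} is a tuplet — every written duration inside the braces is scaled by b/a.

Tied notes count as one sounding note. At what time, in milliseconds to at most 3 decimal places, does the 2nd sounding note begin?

1. 0.0ms @ 0 + 714.286ms (3/4)
2. 714.286ms @ 3/4 + 714.286ms (3/4)
3. 1428.571ms @ 3/2 + 1428.571ms (3/2)

note 2 onset = 3/4b = 714.286ms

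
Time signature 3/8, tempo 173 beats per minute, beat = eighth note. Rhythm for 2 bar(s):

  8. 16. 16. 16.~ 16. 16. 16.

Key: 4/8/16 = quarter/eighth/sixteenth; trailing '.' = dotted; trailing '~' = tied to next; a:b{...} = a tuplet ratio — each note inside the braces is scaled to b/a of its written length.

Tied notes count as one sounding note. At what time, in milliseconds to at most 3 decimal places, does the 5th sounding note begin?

1. 0.0ms @ 0 + 520.231ms (3/2)
2. 520.231ms @ 3/2 + 260.116ms (3/4)
3. 780.347ms @ 9/4 + 260.116ms (3/4)
4. 1040.462ms @ 3 + 520.231ms (3/2)
5. 1560.694ms @ 9/2 + 260.116ms (3/4)
6. 1820.809ms @ 21/4 + 260.116ms (3/4)

note 5 onset = 9/2b = 1560.694ms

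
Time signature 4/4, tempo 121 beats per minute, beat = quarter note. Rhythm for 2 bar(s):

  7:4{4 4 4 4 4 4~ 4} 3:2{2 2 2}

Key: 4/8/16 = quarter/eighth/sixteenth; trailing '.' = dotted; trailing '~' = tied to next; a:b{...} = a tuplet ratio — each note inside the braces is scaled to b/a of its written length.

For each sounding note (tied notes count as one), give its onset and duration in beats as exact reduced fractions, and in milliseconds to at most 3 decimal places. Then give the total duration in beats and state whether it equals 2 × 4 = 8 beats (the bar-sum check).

1) 0.0ms=0b +283.353ms=4/7b
2) 283.353ms=4/7b +283.353ms=4/7b
3) 566.706ms=8/7b +283.353ms=4/7b
4) 850.059ms=12/7b +283.353ms=4/7b
5) 1133.412ms=16/7b +283.353ms=4/7b
6) 1416.765ms=20/7b +566.706ms=8/7b
7) 1983.471ms=4b +661.157ms=4/3b
8) 2644.628ms=16/3b +661.157ms=4/3b
9) 3305.785ms=20/3b +661.157ms=4/3b
Σ=8b of 8 (121bpm 4/4) — PASS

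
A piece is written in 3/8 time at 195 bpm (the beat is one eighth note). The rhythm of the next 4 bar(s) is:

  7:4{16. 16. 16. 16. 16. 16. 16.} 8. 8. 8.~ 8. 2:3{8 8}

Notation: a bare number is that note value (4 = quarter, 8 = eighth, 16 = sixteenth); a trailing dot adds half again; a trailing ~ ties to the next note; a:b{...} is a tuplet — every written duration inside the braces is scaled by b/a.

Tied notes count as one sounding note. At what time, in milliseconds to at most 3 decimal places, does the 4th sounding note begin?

note 4 onset = 9/7b = 395.604ms

1. 0.0ms @ 0 + 131.868ms (3/7)
2. 131.868ms @ 3/7 + 131.868ms (3/7)
3. 263.736ms @ 6/7 + 131.868ms (3/7)
4. 395.604ms @ 9/7 + 131.868ms (3/7)
5. 527.473ms @ 12/7 + 131.868ms (3/7)
6. 659.341ms @ 15/7 + 131.868ms (3/7)
7. 791.209ms @ 18/7 + 131.868ms (3/7)
8. 923.077ms @ 3 + 461.538ms (3/2)
9. 1384.615ms @ 9/2 + 461.538ms (3/2)
10. 1846.154ms @ 6 + 923.077ms (3)
11. 2769.231ms @ 9 + 461.538ms (3/2)
12. 3230.769ms @ 21/2 + 461.538ms (3/2)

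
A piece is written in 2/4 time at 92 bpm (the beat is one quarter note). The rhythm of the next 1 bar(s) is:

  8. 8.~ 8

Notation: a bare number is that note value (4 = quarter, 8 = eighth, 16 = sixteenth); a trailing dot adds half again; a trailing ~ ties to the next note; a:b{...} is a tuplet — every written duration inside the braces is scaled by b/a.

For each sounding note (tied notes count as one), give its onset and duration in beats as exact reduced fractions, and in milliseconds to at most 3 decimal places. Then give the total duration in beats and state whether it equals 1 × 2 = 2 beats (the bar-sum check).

1) 0.0ms=0b +489.13ms=3/4b
2) 489.13ms=3/4b +815.217ms=5/4b
Σ=2b of 2 (92bpm 2/4) — PASS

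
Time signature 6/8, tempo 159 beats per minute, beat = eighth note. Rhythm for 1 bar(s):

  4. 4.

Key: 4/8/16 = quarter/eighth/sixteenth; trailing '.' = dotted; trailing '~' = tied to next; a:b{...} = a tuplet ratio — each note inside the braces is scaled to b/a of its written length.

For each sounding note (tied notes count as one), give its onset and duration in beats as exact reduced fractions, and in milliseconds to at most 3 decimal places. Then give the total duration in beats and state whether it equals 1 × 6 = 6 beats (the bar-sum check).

1) 0.0ms=0b +1132.075ms=3b
2) 1132.075ms=3b +1132.075ms=3b
Σ=6b of 6 (159bpm 6/8) — PASS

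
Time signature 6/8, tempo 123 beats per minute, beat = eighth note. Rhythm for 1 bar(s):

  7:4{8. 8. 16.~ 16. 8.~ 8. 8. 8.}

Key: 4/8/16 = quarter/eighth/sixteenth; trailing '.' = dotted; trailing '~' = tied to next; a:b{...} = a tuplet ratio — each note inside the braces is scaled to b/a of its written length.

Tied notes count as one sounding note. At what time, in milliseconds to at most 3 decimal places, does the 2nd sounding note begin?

note 2 onset = 6/7b = 418.118ms

1. 0.0ms @ 0 + 418.118ms (6/7)
2. 418.118ms @ 6/7 + 418.118ms (6/7)
3. 836.237ms @ 12/7 + 418.118ms (6/7)
4. 1254.355ms @ 18/7 + 836.237ms (12/7)
5. 2090.592ms @ 30/7 + 418.118ms (6/7)
6. 2508.711ms @ 36/7 + 418.118ms (6/7)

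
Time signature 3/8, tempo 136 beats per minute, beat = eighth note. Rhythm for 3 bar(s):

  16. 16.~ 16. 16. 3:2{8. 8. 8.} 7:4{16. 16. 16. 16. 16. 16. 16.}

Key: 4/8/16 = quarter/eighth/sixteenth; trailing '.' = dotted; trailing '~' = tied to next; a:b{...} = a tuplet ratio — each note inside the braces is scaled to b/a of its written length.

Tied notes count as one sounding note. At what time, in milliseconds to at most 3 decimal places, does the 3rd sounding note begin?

note 3 onset = 9/4b = 992.647ms

1. 0.0ms @ 0 + 330.882ms (3/4)
2. 330.882ms @ 3/4 + 661.765ms (3/2)
3. 992.647ms @ 9/4 + 330.882ms (3/4)
4. 1323.529ms @ 3 + 441.176ms (1)
5. 1764.706ms @ 4 + 441.176ms (1)
6. 2205.882ms @ 5 + 441.176ms (1)
7. 2647.059ms @ 6 + 189.076ms (3/7)
8. 2836.134ms @ 45/7 + 189.076ms (3/7)
9. 3025.21ms @ 48/7 + 189.076ms (3/7)
10. 3214.286ms @ 51/7 + 189.076ms (3/7)
11. 3403.361ms @ 54/7 + 189.076ms (3/7)
12. 3592.437ms @ 57/7 + 189.076ms (3/7)
13. 3781.513ms @ 60/7 + 189.076ms (3/7)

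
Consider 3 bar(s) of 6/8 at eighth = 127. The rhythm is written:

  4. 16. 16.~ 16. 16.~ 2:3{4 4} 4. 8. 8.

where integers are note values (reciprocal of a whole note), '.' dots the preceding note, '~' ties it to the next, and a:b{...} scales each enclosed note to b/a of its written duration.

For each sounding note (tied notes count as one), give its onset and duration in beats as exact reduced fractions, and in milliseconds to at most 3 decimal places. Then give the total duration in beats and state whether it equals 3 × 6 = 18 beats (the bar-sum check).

1) 0.0ms=0b +1417.323ms=3b
2) 1417.323ms=3b +354.331ms=3/4b
3) 1771.654ms=15/4b +708.661ms=3/2b
4) 2480.315ms=21/4b +1771.654ms=15/4b
5) 4251.969ms=9b +1417.323ms=3b
6) 5669.291ms=12b +1417.323ms=3b
7) 7086.614ms=15b +708.661ms=3/2b
8) 7795.276ms=33/2b +708.661ms=3/2b
Σ=18b of 18 (127bpm 6/8) — PASS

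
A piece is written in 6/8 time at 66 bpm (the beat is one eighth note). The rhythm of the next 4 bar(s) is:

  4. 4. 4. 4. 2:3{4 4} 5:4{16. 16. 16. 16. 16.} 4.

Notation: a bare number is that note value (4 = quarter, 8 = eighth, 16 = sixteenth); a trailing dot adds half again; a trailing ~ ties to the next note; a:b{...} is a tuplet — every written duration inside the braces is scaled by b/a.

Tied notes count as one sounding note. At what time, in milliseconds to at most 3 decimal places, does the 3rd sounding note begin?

1. 0.0ms @ 0 + 2727.273ms (3)
2. 2727.273ms @ 3 + 2727.273ms (3)
3. 5454.545ms @ 6 + 2727.273ms (3)
4. 8181.818ms @ 9 + 2727.273ms (3)
5. 10909.091ms @ 12 + 2727.273ms (3)
6. 13636.364ms @ 15 + 2727.273ms (3)
7. 16363.636ms @ 18 + 545.455ms (3/5)
8. 16909.091ms @ 93/5 + 545.455ms (3/5)
9. 17454.545ms @ 96/5 + 545.455ms (3/5)
10. 18000.0ms @ 99/5 + 545.455ms (3/5)
11. 18545.455ms @ 102/5 + 545.455ms (3/5)
12. 19090.909ms @ 21 + 2727.273ms (3)

note 3 onset = 6b = 5454.545ms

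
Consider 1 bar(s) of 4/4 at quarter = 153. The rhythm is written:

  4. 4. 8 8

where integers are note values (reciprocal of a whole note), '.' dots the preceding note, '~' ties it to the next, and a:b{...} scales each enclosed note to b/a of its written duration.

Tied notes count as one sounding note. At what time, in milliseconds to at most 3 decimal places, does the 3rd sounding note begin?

1. 0.0ms @ 0 + 588.235ms (3/2)
2. 588.235ms @ 3/2 + 588.235ms (3/2)
3. 1176.471ms @ 3 + 196.078ms (1/2)
4. 1372.549ms @ 7/2 + 196.078ms (1/2)

note 3 onset = 3b = 1176.471ms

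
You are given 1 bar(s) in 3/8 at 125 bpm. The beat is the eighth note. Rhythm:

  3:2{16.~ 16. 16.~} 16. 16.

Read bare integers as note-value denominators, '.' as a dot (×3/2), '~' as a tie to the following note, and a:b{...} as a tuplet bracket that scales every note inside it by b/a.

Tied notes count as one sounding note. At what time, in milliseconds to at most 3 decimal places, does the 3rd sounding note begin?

note 3 onset = 9/4b = 1080.0ms

1. 0.0ms @ 0 + 480.0ms (1)
2. 480.0ms @ 1 + 600.0ms (5/4)
3. 1080.0ms @ 9/4 + 360.0ms (3/4)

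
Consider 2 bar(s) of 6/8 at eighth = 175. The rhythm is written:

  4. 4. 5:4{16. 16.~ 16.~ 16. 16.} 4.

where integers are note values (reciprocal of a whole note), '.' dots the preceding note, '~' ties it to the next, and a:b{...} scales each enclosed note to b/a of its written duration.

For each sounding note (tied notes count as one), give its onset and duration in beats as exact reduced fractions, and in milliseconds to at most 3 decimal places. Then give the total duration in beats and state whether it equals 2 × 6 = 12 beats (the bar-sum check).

1) 0.0ms=0b +1028.571ms=3b
2) 1028.571ms=3b +1028.571ms=3b
3) 2057.143ms=6b +205.714ms=3/5b
4) 2262.857ms=33/5b +617.143ms=9/5b
5) 2880.0ms=42/5b +205.714ms=3/5b
6) 3085.714ms=9b +1028.571ms=3b
Σ=12b of 12 (175bpm 6/8) — PASS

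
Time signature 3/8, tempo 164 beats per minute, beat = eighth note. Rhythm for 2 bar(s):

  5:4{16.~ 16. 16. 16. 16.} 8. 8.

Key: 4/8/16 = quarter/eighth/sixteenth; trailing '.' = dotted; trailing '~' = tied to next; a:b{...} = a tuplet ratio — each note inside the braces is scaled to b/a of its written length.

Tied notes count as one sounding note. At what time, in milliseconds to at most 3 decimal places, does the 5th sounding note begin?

note 5 onset = 3b = 1097.561ms

1. 0.0ms @ 0 + 439.024ms (6/5)
2. 439.024ms @ 6/5 + 219.512ms (3/5)
3. 658.537ms @ 9/5 + 219.512ms (3/5)
4. 878.049ms @ 12/5 + 219.512ms (3/5)
5. 1097.561ms @ 3 + 548.78ms (3/2)
6. 1646.341ms @ 9/2 + 548.78ms (3/2)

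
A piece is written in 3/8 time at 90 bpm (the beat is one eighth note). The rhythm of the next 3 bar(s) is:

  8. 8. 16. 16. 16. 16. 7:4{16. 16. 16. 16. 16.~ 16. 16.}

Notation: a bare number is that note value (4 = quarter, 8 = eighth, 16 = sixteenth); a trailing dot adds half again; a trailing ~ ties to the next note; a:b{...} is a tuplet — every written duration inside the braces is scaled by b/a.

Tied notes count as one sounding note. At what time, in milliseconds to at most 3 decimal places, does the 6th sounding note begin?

note 6 onset = 21/4b = 3500.0ms

1. 0.0ms @ 0 + 1000.0ms (3/2)
2. 1000.0ms @ 3/2 + 1000.0ms (3/2)
3. 2000.0ms @ 3 + 500.0ms (3/4)
4. 2500.0ms @ 15/4 + 500.0ms (3/4)
5. 3000.0ms @ 9/2 + 500.0ms (3/4)
6. 3500.0ms @ 21/4 + 500.0ms (3/4)
7. 4000.0ms @ 6 + 285.714ms (3/7)
8. 4285.714ms @ 45/7 + 285.714ms (3/7)
9. 4571.429ms @ 48/7 + 285.714ms (3/7)
10. 4857.143ms @ 51/7 + 285.714ms (3/7)
11. 5142.857ms @ 54/7 + 571.429ms (6/7)
12. 5714.286ms @ 60/7 + 285.714ms (3/7)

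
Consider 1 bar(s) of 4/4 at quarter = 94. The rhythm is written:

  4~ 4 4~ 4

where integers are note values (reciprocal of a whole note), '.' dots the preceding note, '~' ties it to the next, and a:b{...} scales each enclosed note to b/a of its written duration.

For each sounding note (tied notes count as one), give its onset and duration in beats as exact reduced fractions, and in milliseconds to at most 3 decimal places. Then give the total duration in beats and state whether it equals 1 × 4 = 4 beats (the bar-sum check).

1) 0.0ms=0b +1276.596ms=2b
2) 1276.596ms=2b +1276.596ms=2b
Σ=4b of 4 (94bpm 4/4) — PASS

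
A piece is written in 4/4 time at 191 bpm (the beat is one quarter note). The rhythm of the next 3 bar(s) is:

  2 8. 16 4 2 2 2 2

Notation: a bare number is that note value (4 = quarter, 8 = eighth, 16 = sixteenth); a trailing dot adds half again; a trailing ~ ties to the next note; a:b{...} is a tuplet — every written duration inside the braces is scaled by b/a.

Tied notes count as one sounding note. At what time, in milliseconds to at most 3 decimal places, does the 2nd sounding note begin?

1. 0.0ms @ 0 + 628.272ms (2)
2. 628.272ms @ 2 + 235.602ms (3/4)
3. 863.874ms @ 11/4 + 78.534ms (1/4)
4. 942.408ms @ 3 + 314.136ms (1)
5. 1256.545ms @ 4 + 628.272ms (2)
6. 1884.817ms @ 6 + 628.272ms (2)
7. 2513.089ms @ 8 + 628.272ms (2)
8. 3141.361ms @ 10 + 628.272ms (2)

note 2 onset = 2b = 628.272ms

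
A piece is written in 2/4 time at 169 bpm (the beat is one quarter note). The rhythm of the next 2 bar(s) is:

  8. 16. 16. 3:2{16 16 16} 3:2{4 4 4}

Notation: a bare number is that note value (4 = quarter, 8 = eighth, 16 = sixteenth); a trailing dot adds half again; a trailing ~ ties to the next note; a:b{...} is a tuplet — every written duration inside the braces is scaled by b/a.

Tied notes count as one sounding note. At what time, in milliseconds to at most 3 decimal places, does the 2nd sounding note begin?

1. 0.0ms @ 0 + 266.272ms (3/4)
2. 266.272ms @ 3/4 + 133.136ms (3/8)
3. 399.408ms @ 9/8 + 133.136ms (3/8)
4. 532.544ms @ 3/2 + 59.172ms (1/6)
5. 591.716ms @ 5/3 + 59.172ms (1/6)
6. 650.888ms @ 11/6 + 59.172ms (1/6)
7. 710.059ms @ 2 + 236.686ms (2/3)
8. 946.746ms @ 8/3 + 236.686ms (2/3)
9. 1183.432ms @ 10/3 + 236.686ms (2/3)

note 2 onset = 3/4b = 266.272ms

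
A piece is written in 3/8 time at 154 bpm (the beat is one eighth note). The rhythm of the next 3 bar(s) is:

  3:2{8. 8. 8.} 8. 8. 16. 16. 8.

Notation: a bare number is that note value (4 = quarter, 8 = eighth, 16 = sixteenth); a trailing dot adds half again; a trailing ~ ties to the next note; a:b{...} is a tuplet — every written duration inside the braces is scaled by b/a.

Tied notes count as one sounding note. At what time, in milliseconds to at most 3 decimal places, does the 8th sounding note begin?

1. 0.0ms @ 0 + 389.61ms (1)
2. 389.61ms @ 1 + 389.61ms (1)
3. 779.221ms @ 2 + 389.61ms (1)
4. 1168.831ms @ 3 + 584.416ms (3/2)
5. 1753.247ms @ 9/2 + 584.416ms (3/2)
6. 2337.662ms @ 6 + 292.208ms (3/4)
7. 2629.87ms @ 27/4 + 292.208ms (3/4)
8. 2922.078ms @ 15/2 + 584.416ms (3/2)

note 8 onset = 15/2b = 2922.078ms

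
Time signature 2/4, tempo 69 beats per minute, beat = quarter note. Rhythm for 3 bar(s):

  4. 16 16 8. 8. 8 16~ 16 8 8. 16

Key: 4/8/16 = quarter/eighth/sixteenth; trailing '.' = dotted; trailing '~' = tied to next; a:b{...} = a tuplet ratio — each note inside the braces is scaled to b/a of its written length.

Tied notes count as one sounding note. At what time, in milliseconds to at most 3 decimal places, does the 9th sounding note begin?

note 9 onset = 5b = 4347.826ms

1. 0.0ms @ 0 + 1304.348ms (3/2)
2. 1304.348ms @ 3/2 + 217.391ms (1/4)
3. 1521.739ms @ 7/4 + 217.391ms (1/4)
4. 1739.13ms @ 2 + 652.174ms (3/4)
5. 2391.304ms @ 11/4 + 652.174ms (3/4)
6. 3043.478ms @ 7/2 + 434.783ms (1/2)
7. 3478.261ms @ 4 + 434.783ms (1/2)
8. 3913.043ms @ 9/2 + 434.783ms (1/2)
9. 4347.826ms @ 5 + 652.174ms (3/4)
10. 5000.0ms @ 23/4 + 217.391ms (1/4)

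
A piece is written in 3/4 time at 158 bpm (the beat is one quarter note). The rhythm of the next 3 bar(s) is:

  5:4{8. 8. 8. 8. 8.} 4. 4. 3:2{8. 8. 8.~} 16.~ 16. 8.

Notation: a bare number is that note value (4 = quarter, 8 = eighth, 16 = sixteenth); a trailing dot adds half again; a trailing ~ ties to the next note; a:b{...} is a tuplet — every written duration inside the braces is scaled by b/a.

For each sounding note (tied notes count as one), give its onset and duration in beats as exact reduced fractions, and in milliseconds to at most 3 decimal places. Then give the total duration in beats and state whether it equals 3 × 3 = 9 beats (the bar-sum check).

1) 0.0ms=0b +227.848ms=3/5b
2) 227.848ms=3/5b +227.848ms=3/5b
3) 455.696ms=6/5b +227.848ms=3/5b
4) 683.544ms=9/5b +227.848ms=3/5b
5) 911.392ms=12/5b +227.848ms=3/5b
6) 1139.241ms=3b +569.62ms=3/2b
7) 1708.861ms=9/2b +569.62ms=3/2b
8) 2278.481ms=6b +189.873ms=1/2b
9) 2468.354ms=13/2b +189.873ms=1/2b
10) 2658.228ms=7b +474.684ms=5/4b
11) 3132.911ms=33/4b +284.81ms=3/4b
Σ=9b of 9 (158bpm 3/4) — PASS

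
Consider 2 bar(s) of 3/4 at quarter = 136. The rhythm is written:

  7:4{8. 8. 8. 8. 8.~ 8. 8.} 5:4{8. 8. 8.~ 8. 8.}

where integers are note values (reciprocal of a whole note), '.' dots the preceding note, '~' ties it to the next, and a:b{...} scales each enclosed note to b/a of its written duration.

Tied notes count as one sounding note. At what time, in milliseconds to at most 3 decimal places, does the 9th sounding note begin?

note 9 onset = 21/5b = 1852.941ms

1. 0.0ms @ 0 + 189.076ms (3/7)
2. 189.076ms @ 3/7 + 189.076ms (3/7)
3. 378.151ms @ 6/7 + 189.076ms (3/7)
4. 567.227ms @ 9/7 + 189.076ms (3/7)
5. 756.303ms @ 12/7 + 378.151ms (6/7)
6. 1134.454ms @ 18/7 + 189.076ms (3/7)
7. 1323.529ms @ 3 + 264.706ms (3/5)
8. 1588.235ms @ 18/5 + 264.706ms (3/5)
9. 1852.941ms @ 21/5 + 529.412ms (6/5)
10. 2382.353ms @ 27/5 + 264.706ms (3/5)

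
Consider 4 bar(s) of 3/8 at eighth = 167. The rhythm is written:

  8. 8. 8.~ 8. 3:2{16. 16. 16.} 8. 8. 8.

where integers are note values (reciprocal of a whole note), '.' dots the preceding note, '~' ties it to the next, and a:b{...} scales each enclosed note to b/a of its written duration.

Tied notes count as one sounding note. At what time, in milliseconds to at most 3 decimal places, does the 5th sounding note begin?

1. 0.0ms @ 0 + 538.922ms (3/2)
2. 538.922ms @ 3/2 + 538.922ms (3/2)
3. 1077.844ms @ 3 + 1077.844ms (3)
4. 2155.689ms @ 6 + 179.641ms (1/2)
5. 2335.329ms @ 13/2 + 179.641ms (1/2)
6. 2514.97ms @ 7 + 179.641ms (1/2)
7. 2694.611ms @ 15/2 + 538.922ms (3/2)
8. 3233.533ms @ 9 + 538.922ms (3/2)
9. 3772.455ms @ 21/2 + 538.922ms (3/2)

note 5 onset = 13/2b = 2335.329ms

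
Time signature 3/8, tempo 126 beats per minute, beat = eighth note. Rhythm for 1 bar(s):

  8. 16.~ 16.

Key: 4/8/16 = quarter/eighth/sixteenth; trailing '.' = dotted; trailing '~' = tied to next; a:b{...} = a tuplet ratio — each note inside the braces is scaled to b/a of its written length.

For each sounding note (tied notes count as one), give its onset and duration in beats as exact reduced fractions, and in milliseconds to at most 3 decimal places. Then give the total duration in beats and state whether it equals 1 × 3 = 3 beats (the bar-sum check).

1) 0.0ms=0b +714.286ms=3/2b
2) 714.286ms=3/2b +714.286ms=3/2b
Σ=3b of 3 (126bpm 3/8) — PASS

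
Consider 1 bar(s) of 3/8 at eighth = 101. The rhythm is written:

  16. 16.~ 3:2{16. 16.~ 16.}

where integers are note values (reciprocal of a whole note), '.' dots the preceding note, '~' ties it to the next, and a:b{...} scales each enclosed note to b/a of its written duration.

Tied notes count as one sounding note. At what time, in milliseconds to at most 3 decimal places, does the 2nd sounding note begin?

1. 0.0ms @ 0 + 445.545ms (3/4)
2. 445.545ms @ 3/4 + 742.574ms (5/4)
3. 1188.119ms @ 2 + 594.059ms (1)

note 2 onset = 3/4b = 445.545ms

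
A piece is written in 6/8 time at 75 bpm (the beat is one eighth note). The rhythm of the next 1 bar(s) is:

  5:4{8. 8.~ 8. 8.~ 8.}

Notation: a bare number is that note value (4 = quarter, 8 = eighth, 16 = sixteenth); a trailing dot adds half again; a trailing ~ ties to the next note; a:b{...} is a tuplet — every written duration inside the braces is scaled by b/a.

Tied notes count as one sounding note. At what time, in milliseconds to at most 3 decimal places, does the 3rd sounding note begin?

1. 0.0ms @ 0 + 960.0ms (6/5)
2. 960.0ms @ 6/5 + 1920.0ms (12/5)
3. 2880.0ms @ 18/5 + 1920.0ms (12/5)

note 3 onset = 18/5b = 2880.0ms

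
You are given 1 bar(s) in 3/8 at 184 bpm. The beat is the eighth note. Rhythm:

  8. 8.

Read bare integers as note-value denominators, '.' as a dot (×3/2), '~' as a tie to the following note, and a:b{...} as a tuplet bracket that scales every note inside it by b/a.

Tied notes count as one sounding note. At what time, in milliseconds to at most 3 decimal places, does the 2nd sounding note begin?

note 2 onset = 3/2b = 489.13ms

1. 0.0ms @ 0 + 489.13ms (3/2)
2. 489.13ms @ 3/2 + 489.13ms (3/2)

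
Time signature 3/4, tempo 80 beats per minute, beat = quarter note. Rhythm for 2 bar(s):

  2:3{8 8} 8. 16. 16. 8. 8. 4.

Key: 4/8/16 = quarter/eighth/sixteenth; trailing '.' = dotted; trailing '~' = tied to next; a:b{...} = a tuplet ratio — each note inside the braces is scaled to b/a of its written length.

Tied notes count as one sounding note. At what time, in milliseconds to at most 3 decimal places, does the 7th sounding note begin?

note 7 onset = 15/4b = 2812.5ms

1. 0.0ms @ 0 + 562.5ms (3/4)
2. 562.5ms @ 3/4 + 562.5ms (3/4)
3. 1125.0ms @ 3/2 + 562.5ms (3/4)
4. 1687.5ms @ 9/4 + 281.25ms (3/8)
5. 1968.75ms @ 21/8 + 281.25ms (3/8)
6. 2250.0ms @ 3 + 562.5ms (3/4)
7. 2812.5ms @ 15/4 + 562.5ms (3/4)
8. 3375.0ms @ 9/2 + 1125.0ms (3/2)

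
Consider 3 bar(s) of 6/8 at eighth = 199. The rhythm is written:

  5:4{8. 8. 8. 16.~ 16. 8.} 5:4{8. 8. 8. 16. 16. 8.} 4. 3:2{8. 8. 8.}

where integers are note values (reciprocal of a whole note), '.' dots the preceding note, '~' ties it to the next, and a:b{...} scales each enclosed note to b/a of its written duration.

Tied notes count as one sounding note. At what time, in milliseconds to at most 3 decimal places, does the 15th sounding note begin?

1. 0.0ms @ 0 + 361.809ms (6/5)
2. 361.809ms @ 6/5 + 361.809ms (6/5)
3. 723.618ms @ 12/5 + 361.809ms (6/5)
4. 1085.427ms @ 18/5 + 361.809ms (6/5)
5. 1447.236ms @ 24/5 + 361.809ms (6/5)
6. 1809.045ms @ 6 + 361.809ms (6/5)
7. 2170.854ms @ 36/5 + 361.809ms (6/5)
8. 2532.663ms @ 42/5 + 361.809ms (6/5)
9. 2894.472ms @ 48/5 + 180.905ms (3/5)
10. 3075.377ms @ 51/5 + 180.905ms (3/5)
11. 3256.281ms @ 54/5 + 361.809ms (6/5)
12. 3618.09ms @ 12 + 904.523ms (3)
13. 4522.613ms @ 15 + 301.508ms (1)
14. 4824.121ms @ 16 + 301.508ms (1)
15. 5125.628ms @ 17 + 301.508ms (1)

note 15 onset = 17b = 5125.628ms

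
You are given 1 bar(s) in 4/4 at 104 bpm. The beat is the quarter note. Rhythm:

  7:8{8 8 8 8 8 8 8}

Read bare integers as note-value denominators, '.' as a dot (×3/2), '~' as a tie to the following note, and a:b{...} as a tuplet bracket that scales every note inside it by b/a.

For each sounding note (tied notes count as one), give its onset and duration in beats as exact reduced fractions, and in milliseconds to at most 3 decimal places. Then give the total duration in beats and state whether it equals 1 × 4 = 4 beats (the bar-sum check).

1) 0.0ms=0b +329.67ms=4/7b
2) 329.67ms=4/7b +329.67ms=4/7b
3) 659.341ms=8/7b +329.67ms=4/7b
4) 989.011ms=12/7b +329.67ms=4/7b
5) 1318.681ms=16/7b +329.67ms=4/7b
6) 1648.352ms=20/7b +329.67ms=4/7b
7) 1978.022ms=24/7b +329.67ms=4/7b
Σ=4b of 4 (104bpm 4/4) — PASS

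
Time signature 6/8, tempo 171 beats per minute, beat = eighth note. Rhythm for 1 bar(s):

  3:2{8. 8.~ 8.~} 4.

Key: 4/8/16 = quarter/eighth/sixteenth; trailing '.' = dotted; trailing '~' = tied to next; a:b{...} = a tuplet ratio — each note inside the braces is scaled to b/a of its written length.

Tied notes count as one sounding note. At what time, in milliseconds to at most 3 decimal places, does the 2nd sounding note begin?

1. 0.0ms @ 0 + 350.877ms (1)
2. 350.877ms @ 1 + 1754.386ms (5)

note 2 onset = 1b = 350.877ms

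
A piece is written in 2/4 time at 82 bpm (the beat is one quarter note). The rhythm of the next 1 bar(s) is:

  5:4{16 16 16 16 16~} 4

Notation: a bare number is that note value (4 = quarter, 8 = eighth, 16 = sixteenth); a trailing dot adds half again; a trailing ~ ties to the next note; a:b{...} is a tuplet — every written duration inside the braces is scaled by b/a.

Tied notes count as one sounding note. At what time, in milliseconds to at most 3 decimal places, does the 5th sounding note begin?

1. 0.0ms @ 0 + 146.341ms (1/5)
2. 146.341ms @ 1/5 + 146.341ms (1/5)
3. 292.683ms @ 2/5 + 146.341ms (1/5)
4. 439.024ms @ 3/5 + 146.341ms (1/5)
5. 585.366ms @ 4/5 + 878.049ms (6/5)

note 5 onset = 4/5b = 585.366ms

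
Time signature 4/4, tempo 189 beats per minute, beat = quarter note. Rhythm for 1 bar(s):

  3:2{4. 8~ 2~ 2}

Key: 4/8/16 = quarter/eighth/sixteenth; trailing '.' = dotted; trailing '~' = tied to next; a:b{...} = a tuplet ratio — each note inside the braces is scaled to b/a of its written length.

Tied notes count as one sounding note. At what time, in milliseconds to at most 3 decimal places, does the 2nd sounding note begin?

1. 0.0ms @ 0 + 317.46ms (1)
2. 317.46ms @ 1 + 952.381ms (3)

note 2 onset = 1b = 317.46ms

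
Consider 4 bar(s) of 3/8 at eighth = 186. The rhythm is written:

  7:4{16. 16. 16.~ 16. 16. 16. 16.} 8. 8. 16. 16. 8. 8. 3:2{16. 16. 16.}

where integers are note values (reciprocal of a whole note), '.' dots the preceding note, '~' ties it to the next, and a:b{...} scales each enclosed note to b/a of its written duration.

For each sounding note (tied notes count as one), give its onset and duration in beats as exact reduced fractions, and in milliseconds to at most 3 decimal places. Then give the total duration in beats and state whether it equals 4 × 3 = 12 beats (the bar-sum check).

1) 0.0ms=0b +138.249ms=3/7b
2) 138.249ms=3/7b +138.249ms=3/7b
3) 276.498ms=6/7b +276.498ms=6/7b
4) 552.995ms=12/7b +138.249ms=3/7b
5) 691.244ms=15/7b +138.249ms=3/7b
6) 829.493ms=18/7b +138.249ms=3/7b
7) 967.742ms=3b +483.871ms=3/2b
8) 1451.613ms=9/2b +483.871ms=3/2b
9) 1935.484ms=6b +241.935ms=3/4b
10) 2177.419ms=27/4b +241.935ms=3/4b
11) 2419.355ms=15/2b +483.871ms=3/2b
12) 2903.226ms=9b +483.871ms=3/2b
13) 3387.097ms=21/2b +161.29ms=1/2b
14) 3548.387ms=11b +161.29ms=1/2b
15) 3709.677ms=23/2b +161.29ms=1/2b
Σ=12b of 12 (186bpm 3/8) — PASS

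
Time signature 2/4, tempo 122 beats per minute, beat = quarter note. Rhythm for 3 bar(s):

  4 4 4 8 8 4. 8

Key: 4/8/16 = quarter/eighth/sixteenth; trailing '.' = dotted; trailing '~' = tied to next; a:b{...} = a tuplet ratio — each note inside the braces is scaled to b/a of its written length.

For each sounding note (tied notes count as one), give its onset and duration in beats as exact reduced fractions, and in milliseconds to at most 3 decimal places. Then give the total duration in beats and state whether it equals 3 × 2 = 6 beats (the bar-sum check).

1) 0.0ms=0b +491.803ms=1b
2) 491.803ms=1b +491.803ms=1b
3) 983.607ms=2b +491.803ms=1b
4) 1475.41ms=3b +245.902ms=1/2b
5) 1721.311ms=7/2b +245.902ms=1/2b
6) 1967.213ms=4b +737.705ms=3/2b
7) 2704.918ms=11/2b +245.902ms=1/2b
Σ=6b of 6 (122bpm 2/4) — PASS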